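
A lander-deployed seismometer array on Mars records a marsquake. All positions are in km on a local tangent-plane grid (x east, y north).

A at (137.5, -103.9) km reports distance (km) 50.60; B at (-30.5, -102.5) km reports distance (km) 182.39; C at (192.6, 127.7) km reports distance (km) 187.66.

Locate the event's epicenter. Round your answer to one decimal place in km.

Circle about each station: (x − 137.5)² + (y + 103.9)² = 50.60²; (x + 30.5)² + (y + 102.5)² = 182.39²; (x − 192.6)² + (y − 127.7)² = 187.66².
Subtracting the A equation from the B and C equations removes the quadratic terms:
-336.0 x + 2.8 y = -48970.71
110.2 x + 463.2 y = -8955.33
Solving the 2×2 system: x ≈ 145.3, y ≈ -53.9 km.

145.3 km east, -53.9 km north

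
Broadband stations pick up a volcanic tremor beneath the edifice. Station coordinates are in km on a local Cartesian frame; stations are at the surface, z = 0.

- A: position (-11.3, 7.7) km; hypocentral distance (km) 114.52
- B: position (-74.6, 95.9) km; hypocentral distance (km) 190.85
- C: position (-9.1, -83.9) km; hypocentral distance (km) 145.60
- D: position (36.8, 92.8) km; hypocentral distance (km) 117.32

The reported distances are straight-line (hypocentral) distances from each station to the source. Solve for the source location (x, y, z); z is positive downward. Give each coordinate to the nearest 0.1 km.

Each station gives a sphere (x−x_i)² + (y−y_i)² + z² = d_i² (stations at z=0).
Subtracting the A sphere from B and C: z² cancels, leaving linear equations in x and y:
-126.6 x + 176.4 y = -8733.90
4.4 x − 183.2 y = -1149.49
Solving: x ≈ 80.422, y ≈ 8.206 km (keep extra digits for the depth step; rounded: 80.4, 8.2).
Then from the A sphere: z² = 114.52² − (x + 11.3)² − (y − 7.7)² with x = 80.422, y = 8.206, so z ≈ 68.569 ≈ 68.6 km.

(80.4, 8.2, 68.6)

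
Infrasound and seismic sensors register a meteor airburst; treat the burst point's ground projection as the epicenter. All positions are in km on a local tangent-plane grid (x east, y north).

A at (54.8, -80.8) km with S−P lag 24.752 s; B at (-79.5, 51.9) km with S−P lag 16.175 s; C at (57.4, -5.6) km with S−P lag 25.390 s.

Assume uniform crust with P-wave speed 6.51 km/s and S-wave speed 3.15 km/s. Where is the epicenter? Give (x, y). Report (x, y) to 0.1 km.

Distance from S−P lag: d = Δt · v_P v_S / (v_P − v_S) = Δt · (6.51·3.15)/(6.51−3.15) ≈ 6.1031·Δt.
So d_A = 151.06, d_B = 98.72, d_C = 154.96 km.
Circle about each station: (x − 54.8)² + (y + 80.8)² = 151.06²; (x + 79.5)² + (y − 51.9)² = 98.72²; (x − 57.4)² + (y + 5.6)² = 154.96².
Subtracting pairs of circle equations eliminates x²+y² and gives linear equations (the radical axes):
-268.6 x + 265.4 y = 12555.67
5.2 x + 150.4 y = -7399.04
Solving the 2×2 system: x ≈ -92.2, y ≈ -46.0 km.
Check against A (with the unrounded x, y): √((x − 54.8)²+(y + 80.8)²) = 151.07 ≈ 151.06 km. ✓

x ≈ -92.2 km, y ≈ -46.0 km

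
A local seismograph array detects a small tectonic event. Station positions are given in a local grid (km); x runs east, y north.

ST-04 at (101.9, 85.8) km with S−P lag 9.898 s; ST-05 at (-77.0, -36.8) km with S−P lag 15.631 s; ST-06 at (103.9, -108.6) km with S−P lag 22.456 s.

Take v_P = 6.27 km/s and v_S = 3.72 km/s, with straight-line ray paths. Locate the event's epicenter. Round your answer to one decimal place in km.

x ≈ 12.0 km, y ≈ 75.1 km

Distance from S−P lag: d = Δt · v_P v_S / (v_P − v_S) = Δt · (6.27·3.72)/(6.27−3.72) ≈ 9.1468·Δt.
So d_ST-04 = 90.54, d_ST-05 = 142.97, d_ST-06 = 205.40 km.
Circle about each station: (x − 101.9)² + (y − 85.8)² = 90.54²; (x + 77.0)² + (y + 36.8)² = 142.97²; (x − 103.9)² + (y + 108.6)² = 205.40².
Subtracting pairs of circle equations eliminates x²+y² and gives linear equations (the radical axes):
-357.8 x − 245.2 y = -22704.94
4.0 x − 388.8 y = -29147.75
Solving the 2×2 system: x ≈ 12.0, y ≈ 75.1 km.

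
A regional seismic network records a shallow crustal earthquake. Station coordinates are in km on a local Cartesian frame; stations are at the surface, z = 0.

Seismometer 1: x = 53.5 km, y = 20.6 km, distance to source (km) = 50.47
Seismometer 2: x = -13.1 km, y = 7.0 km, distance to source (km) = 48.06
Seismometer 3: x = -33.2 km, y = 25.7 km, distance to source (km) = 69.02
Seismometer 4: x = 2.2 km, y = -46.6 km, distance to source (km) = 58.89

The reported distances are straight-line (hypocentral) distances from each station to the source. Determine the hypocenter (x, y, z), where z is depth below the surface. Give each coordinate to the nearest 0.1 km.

Each station gives a sphere (x−x_i)² + (y−y_i)² + z² = d_i² (stations at z=0).
Subtracting the Seismometer 1 sphere from Seismometer 2 and Seismometer 3: z² cancels, leaving linear equations in x and y:
-133.2 x − 27.2 y = -2828.54
-173.4 x + 10.2 y = -3740.42
Solving: x ≈ 21.496, y ≈ -1.276 km (keep extra digits for the depth step; rounded: 21.5, -1.3).
Then from the Seismometer 1 sphere: z² = 50.47² − (x − 53.5)² − (y − 20.6)² with x = 21.496, y = -1.276, so z ≈ 32.317 ≈ 32.3 km.
Check against Seismometer 4 (with the unrounded solution): distance 58.91 ≈ 58.89 km. ✓

x ≈ 21.5 km, y ≈ -1.3 km, depth ≈ 32.3 km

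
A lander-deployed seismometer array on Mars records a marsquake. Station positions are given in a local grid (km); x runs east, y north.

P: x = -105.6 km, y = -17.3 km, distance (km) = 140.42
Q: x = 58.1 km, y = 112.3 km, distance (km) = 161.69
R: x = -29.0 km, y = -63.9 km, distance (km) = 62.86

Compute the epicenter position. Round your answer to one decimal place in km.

Circle about each station: (x + 105.6)² + (y + 17.3)² = 140.42²; (x − 58.1)² + (y − 112.3)² = 161.69²; (x + 29.0)² + (y + 63.9)² = 62.86².
Subtracting the P equation from the Q and R equations removes the quadratic terms:
327.4 x + 259.2 y = -1889.63
153.2 x − 93.2 y = 9239.96
Solving the 2×2 system: x ≈ 31.6, y ≈ -47.2 km.
Check against P (with the unrounded x, y): √((x + 105.6)²+(y + 17.3)²) = 140.42 ≈ 140.42 km. ✓

31.6 km east, -47.2 km north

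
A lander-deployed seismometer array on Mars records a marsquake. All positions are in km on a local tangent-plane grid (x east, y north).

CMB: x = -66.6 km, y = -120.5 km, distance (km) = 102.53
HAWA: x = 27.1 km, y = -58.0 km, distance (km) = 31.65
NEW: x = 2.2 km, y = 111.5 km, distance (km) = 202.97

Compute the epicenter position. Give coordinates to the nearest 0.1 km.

(31.1, -89.4)

Circle about each station: (x + 66.6)² + (y + 120.5)² = 102.53²; (x − 27.1)² + (y + 58.0)² = 31.65²; (x − 2.2)² + (y − 111.5)² = 202.97².
Subtracting the CMB equation from the HAWA and NEW equations removes the quadratic terms:
187.4 x + 125.0 y = -5346.72
137.6 x + 464.0 y = -37203.14
Solving the 2×2 system: x ≈ 31.1, y ≈ -89.4 km.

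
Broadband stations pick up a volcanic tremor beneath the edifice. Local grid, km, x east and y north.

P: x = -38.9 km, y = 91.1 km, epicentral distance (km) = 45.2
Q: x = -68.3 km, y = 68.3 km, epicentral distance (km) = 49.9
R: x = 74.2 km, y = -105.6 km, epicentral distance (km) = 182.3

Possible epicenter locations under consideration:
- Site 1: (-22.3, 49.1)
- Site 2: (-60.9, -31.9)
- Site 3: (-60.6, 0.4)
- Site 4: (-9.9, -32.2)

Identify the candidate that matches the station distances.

Site 1

For each candidate, compare |candidate − station| to the reported distance:
Site 1: residuals P 0.0, Q 0.1, R 0.0 → max 0.1 km
Site 2: residuals P 79.8, Q 50.6, R 28.4 → max 79.8 km
Site 3: residuals P 48.1, Q 18.4, R 10.8 → max 48.1 km
Site 4: residuals P 81.5, Q 66.3, R 70.7 → max 81.5 km
Only Site 1 has all residuals ≈ 0.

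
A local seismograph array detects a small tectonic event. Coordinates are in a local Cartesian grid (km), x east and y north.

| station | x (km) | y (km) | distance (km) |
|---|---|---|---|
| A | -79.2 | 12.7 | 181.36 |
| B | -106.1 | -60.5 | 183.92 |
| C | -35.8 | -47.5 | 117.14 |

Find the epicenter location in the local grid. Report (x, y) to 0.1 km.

Circle about each station: (x + 79.2)² + (y − 12.7)² = 181.36²; (x + 106.1)² + (y + 60.5)² = 183.92²; (x + 35.8)² + (y + 47.5)² = 117.14².
Subtracting the A equation from the B and C equations removes the quadratic terms:
-53.8 x − 146.4 y = 7548.41
86.8 x − 120.4 y = 16273.63
Solving the 2×2 system: x ≈ 76.8, y ≈ -79.8 km.

(76.8, -79.8)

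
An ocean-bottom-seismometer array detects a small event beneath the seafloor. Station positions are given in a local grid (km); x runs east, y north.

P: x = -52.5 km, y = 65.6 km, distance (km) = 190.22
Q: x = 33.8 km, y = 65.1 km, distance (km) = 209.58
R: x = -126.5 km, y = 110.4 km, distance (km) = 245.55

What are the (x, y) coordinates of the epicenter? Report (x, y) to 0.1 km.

Circle about each station: (x + 52.5)² + (y − 65.6)² = 190.22²; (x − 33.8)² + (y − 65.1)² = 209.58²; (x + 126.5)² + (y − 110.4)² = 245.55².
Subtracting the P equation from the Q and R equations removes the quadratic terms:
172.6 x − 1.0 y = -9419.29
-148.0 x + 89.6 y = -2980.35
Solving the 2×2 system: x ≈ -55.3, y ≈ -124.6 km.

x ≈ -55.3 km, y ≈ -124.6 km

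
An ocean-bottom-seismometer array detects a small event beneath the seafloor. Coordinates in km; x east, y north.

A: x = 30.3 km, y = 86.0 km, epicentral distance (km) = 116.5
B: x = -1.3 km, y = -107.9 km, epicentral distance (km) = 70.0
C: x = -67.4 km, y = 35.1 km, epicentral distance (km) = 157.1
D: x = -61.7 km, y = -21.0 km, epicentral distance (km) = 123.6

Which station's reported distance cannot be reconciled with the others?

Solve using three stations at a time. Using B, C, D (subtract circle equations pairwise → linear system) gives (x, y) ≈ (54.0, -64.7).
Distances from that point to each station vs reported:
  A: calculated 152.6 vs reported 116.5 → residual 36.1 km
  B: calculated 70.2 vs reported 70.0 → residual 0.2 km
  C: calculated 157.2 vs reported 157.1 → residual 0.1 km
  D: calculated 123.7 vs reported 123.6 → residual 0.1 km
B, C, D are mutually consistent (residuals ≈ 0); A is off by 36.1 km.

A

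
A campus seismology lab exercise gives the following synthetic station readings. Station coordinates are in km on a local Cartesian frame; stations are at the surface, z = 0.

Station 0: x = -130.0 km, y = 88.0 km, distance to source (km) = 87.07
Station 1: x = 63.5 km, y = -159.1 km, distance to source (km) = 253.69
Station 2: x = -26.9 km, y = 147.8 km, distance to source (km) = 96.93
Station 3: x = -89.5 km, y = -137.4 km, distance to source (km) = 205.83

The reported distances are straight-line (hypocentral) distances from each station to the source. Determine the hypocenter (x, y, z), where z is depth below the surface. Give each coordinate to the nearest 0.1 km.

Each station gives a sphere (x−x_i)² + (y−y_i)² + z² = d_i² (stations at z=0).
Subtracting the Station 0 sphere from Station 1 and Station 2: z² cancels, leaving linear equations in x and y:
387.0 x − 494.2 y = -52076.37
206.2 x + 119.6 y = -3889.79
Solving: x ≈ -55.002, y ≈ 62.304 km (keep extra digits for the depth step; rounded: -55.0, 62.3).
Then from the Station 0 sphere: z² = 87.07² − (x + 130.0)² − (y − 88.0)² with x = -55.002, y = 62.304, so z ≈ 36.003 ≈ 36.0 km.

x ≈ -55.0 km, y ≈ 62.3 km, depth ≈ 36.0 km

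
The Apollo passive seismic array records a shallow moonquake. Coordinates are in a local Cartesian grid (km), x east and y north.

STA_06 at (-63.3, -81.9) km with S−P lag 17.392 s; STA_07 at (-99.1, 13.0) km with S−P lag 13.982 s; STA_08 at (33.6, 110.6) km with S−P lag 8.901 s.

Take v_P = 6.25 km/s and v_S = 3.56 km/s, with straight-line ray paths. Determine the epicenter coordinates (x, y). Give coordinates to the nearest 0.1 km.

Distance from S−P lag: d = Δt · v_P v_S / (v_P − v_S) = Δt · (6.25·3.56)/(6.25−3.56) ≈ 8.2714·Δt.
So d_STA_06 = 143.86, d_STA_07 = 115.65, d_STA_08 = 73.62 km.
Circle about each station: (x + 63.3)² + (y + 81.9)² = 143.86²; (x + 99.1)² + (y − 13.0)² = 115.65²; (x − 33.6)² + (y − 110.6)² = 73.62².
Subtracting pairs of circle equations eliminates x²+y² and gives linear equations (the radical axes):
-71.6 x + 189.8 y = 6596.09
193.8 x + 385.0 y = 17922.62
Solving the 2×2 system: x ≈ 13.4, y ≈ 39.8 km.
Check against STA_06 (with the unrounded x, y): √((x + 63.3)²+(y + 81.9)²) = 143.86 ≈ 143.86 km. ✓

(13.4, 39.8)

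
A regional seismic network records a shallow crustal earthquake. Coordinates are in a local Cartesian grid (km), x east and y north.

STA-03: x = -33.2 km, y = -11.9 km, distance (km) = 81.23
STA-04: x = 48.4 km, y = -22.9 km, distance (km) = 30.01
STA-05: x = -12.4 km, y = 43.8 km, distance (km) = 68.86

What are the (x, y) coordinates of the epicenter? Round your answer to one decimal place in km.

x ≈ 45.8 km, y ≈ 7.0 km

Circle about each station: (x + 33.2)² + (y + 11.9)² = 81.23²; (x − 48.4)² + (y + 22.9)² = 30.01²; (x + 12.4)² + (y − 43.8)² = 68.86².
Subtracting pairs of circle equations eliminates x²+y² and gives linear equations (the radical axes):
163.2 x − 22.0 y = 7320.83
41.6 x + 111.4 y = 2684.96
Solving the 2×2 system: x ≈ 45.8, y ≈ 7.0 km.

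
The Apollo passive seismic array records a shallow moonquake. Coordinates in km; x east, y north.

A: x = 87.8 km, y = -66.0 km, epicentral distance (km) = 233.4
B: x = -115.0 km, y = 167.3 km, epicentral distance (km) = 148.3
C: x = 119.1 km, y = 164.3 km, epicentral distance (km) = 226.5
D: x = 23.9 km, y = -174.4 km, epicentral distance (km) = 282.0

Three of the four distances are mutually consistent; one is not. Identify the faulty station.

Solve using three stations at a time. Using A, C, D (subtract circle equations pairwise → linear system) gives (x, y) ≈ (-92.2, 82.6).
Distances from that point to each station vs reported:
  A: calculated 233.5 vs reported 233.4 → residual 0.1 km
  B: calculated 87.7 vs reported 148.3 → residual 60.6 km
  C: calculated 226.6 vs reported 226.5 → residual 0.1 km
  D: calculated 282.1 vs reported 282.0 → residual 0.1 km
A, C, D are mutually consistent (residuals ≈ 0); B is off by 60.6 km.

B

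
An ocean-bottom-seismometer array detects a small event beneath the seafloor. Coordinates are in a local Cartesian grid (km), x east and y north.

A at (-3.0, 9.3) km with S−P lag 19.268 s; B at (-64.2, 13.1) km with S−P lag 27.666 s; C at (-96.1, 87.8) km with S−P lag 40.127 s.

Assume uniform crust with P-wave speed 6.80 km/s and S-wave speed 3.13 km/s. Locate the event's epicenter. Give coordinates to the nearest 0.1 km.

(69.3, -75.9)

Distance from S−P lag: d = Δt · v_P v_S / (v_P − v_S) = Δt · (6.80·3.13)/(6.80−3.13) ≈ 5.7995·Δt.
So d_A = 111.74, d_B = 160.45, d_C = 232.71 km.
Circle about each station: (x + 3.0)² + (y − 9.3)² = 111.74²; (x + 64.2)² + (y − 13.1)² = 160.45²; (x + 96.1)² + (y − 87.8)² = 232.71².
Subtracting the A equation from the B and C equations removes the quadratic terms:
-122.4 x + 7.6 y = -9060.61
-186.2 x + 157.0 y = -24819.56
Solving the 2×2 system: x ≈ 69.3, y ≈ -75.9 km.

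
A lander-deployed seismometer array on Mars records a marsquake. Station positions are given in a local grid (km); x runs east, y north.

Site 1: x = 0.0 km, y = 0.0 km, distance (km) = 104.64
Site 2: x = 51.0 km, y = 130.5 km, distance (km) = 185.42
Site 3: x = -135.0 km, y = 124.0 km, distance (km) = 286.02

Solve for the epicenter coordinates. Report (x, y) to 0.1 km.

Circle about each station: x² + y² = 104.64²; (x − 51.0)² + (y − 130.5)² = 185.42²; (x + 135.0)² + (y − 124.0)² = 286.02².
Subtracting pairs of circle equations eliminates x²+y² and gives linear equations (the radical axes):
102.0 x + 261.0 y = -3799.80
-270.0 x + 248.0 y = -37256.91
Solving the 2×2 system: x ≈ 91.7, y ≈ -50.4 km.
Check against Site 1 (with the unrounded x, y): √(x²+y²) = 104.64 ≈ 104.64 km. ✓

(91.7, -50.4)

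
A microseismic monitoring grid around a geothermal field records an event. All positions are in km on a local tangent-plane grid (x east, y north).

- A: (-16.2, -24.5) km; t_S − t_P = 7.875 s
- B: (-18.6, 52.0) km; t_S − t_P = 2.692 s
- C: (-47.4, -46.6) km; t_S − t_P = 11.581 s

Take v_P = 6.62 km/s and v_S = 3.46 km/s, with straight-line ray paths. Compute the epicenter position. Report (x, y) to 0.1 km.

Distance from S−P lag: d = Δt · v_P v_S / (v_P − v_S) = Δt · (6.62·3.46)/(6.62−3.46) ≈ 7.2485·Δt.
So d_A = 57.08, d_B = 19.51, d_C = 83.94 km.
Circle about each station: (x + 16.2)² + (y + 24.5)² = 57.08²; (x + 18.6)² + (y − 52.0)² = 19.51²; (x + 47.4)² + (y + 46.6)² = 83.94².
Subtracting the A equation from the B and C equations removes the quadratic terms:
-4.8 x + 153.0 y = 5064.76
-62.4 x − 44.2 y = -232.17
Solving the 2×2 system: x ≈ -19.3, y ≈ 32.5 km.

(-19.3, 32.5)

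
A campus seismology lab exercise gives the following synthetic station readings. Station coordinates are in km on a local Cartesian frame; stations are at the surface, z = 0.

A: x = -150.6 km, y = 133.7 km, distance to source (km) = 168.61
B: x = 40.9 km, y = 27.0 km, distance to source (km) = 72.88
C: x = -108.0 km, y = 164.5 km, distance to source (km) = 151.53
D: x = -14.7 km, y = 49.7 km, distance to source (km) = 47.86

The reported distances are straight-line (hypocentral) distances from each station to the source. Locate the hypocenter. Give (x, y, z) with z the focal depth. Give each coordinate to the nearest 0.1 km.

(-3.6, 64.0, 44.3)

Each station gives a sphere (x−x_i)² + (y−y_i)² + z² = d_i² (stations at z=0).
Subtracting the A sphere from B and C: z² cancels, leaving linear equations in x and y:
383.0 x − 213.4 y = -15036.40
85.2 x + 61.6 y = 3636.19
Solving: x ≈ -3.597, y ≈ 64.005 km (keep extra digits for the depth step; rounded: -3.6, 64.0).
Then from the A sphere: z² = 168.61² − (x + 150.6)² − (y − 133.7)² with x = -3.597, y = 64.005, so z ≈ 44.295 ≈ 44.3 km.
Check against D (with the unrounded solution): distance 47.85 ≈ 47.86 km. ✓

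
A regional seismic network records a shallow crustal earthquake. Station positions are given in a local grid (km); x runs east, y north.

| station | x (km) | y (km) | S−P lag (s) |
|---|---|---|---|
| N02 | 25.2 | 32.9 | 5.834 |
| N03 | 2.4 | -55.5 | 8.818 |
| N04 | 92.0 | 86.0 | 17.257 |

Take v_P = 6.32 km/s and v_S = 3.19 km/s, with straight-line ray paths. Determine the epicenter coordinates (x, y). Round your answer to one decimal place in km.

x ≈ 27.6 km, y ≈ -4.6 km

Distance from S−P lag: d = Δt · v_P v_S / (v_P − v_S) = Δt · (6.32·3.19)/(6.32−3.19) ≈ 6.4412·Δt.
So d_N02 = 37.58, d_N03 = 56.80, d_N04 = 111.15 km.
Circle about each station: (x − 25.2)² + (y − 32.9)² = 37.58²; (x − 2.4)² + (y + 55.5)² = 56.80²; (x − 92.0)² + (y − 86.0)² = 111.15².
Subtracting pairs of circle equations eliminates x²+y² and gives linear equations (the radical axes):
-45.6 x − 176.8 y = -445.42
133.6 x + 106.2 y = 3200.48
Solving the 2×2 system: x ≈ 27.6, y ≈ -4.6 km.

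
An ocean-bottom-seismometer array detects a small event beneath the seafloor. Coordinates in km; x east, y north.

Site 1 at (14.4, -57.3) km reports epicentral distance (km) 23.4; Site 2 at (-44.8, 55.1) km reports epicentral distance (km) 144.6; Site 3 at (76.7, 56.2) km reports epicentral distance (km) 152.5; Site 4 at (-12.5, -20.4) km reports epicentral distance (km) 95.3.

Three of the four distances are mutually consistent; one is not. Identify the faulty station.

Site 4

Solve using three stations at a time. Using Site 1, Site 2, Site 3 (subtract circle equations pairwise → linear system) gives (x, y) ≈ (7.5, -79.7).
Distances from that point to each station vs reported:
  Site 1: calculated 23.4 vs reported 23.4 → residual 0.0 km
  Site 2: calculated 144.6 vs reported 144.6 → residual 0.0 km
  Site 3: calculated 152.5 vs reported 152.5 → residual 0.0 km
  Site 4: calculated 62.6 vs reported 95.3 → residual 32.7 km
Site 1, Site 2, Site 3 are mutually consistent (residuals ≈ 0); Site 4 is off by 32.7 km.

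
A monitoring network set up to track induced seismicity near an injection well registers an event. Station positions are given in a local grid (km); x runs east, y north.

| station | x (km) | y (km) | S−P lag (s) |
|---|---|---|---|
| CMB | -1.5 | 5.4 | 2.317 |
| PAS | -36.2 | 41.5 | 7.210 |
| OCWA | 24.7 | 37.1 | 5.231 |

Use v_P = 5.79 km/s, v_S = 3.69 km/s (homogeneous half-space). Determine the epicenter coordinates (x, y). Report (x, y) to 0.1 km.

Distance from S−P lag: d = Δt · v_P v_S / (v_P − v_S) = Δt · (5.79·3.69)/(5.79−3.69) ≈ 10.1739·Δt.
So d_CMB = 23.57, d_PAS = 73.35, d_OCWA = 53.22 km.
Circle about each station: (x + 1.5)² + (y − 5.4)² = 23.57²; (x + 36.2)² + (y − 41.5)² = 73.35²; (x − 24.7)² + (y − 37.1)² = 53.22².
Subtracting the CMB equation from the PAS and OCWA equations removes the quadratic terms:
-69.4 x + 72.2 y = -1823.40
52.4 x + 63.4 y = -321.73
Solving the 2×2 system: x ≈ 11.3, y ≈ -14.4 km.

11.3 km east, -14.4 km north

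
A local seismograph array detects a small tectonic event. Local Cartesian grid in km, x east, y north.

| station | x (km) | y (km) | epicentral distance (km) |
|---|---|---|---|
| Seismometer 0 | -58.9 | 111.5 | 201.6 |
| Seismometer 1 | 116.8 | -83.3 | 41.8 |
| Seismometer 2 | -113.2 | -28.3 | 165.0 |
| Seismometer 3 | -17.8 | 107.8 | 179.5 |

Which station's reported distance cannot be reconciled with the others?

Seismometer 1

Solve using three stations at a time. Using Seismometer 0, Seismometer 2, Seismometer 3 (subtract circle equations pairwise → linear system) gives (x, y) ≈ (48.9, -58.8).
Distances from that point to each station vs reported:
  Seismometer 0: calculated 201.6 vs reported 201.6 → residual 0.0 km
  Seismometer 1: calculated 72.1 vs reported 41.8 → residual 30.3 km
  Seismometer 2: calculated 165.0 vs reported 165.0 → residual 0.0 km
  Seismometer 3: calculated 179.5 vs reported 179.5 → residual 0.0 km
Seismometer 0, Seismometer 2, Seismometer 3 are mutually consistent (residuals ≈ 0); Seismometer 1 is off by 30.3 km.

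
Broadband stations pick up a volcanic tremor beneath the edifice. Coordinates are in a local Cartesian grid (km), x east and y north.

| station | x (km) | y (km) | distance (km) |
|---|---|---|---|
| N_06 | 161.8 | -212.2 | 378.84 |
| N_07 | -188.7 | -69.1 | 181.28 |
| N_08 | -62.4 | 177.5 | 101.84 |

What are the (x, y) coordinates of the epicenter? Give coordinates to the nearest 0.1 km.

-82.2 km east, 77.6 km north

Circle about each station: (x − 161.8)² + (y + 212.2)² = 378.84²; (x + 188.7)² + (y + 69.1)² = 181.28²; (x + 62.4)² + (y − 177.5)² = 101.84².
Subtracting pairs of circle equations eliminates x²+y² and gives linear equations (the radical axes):
-701.0 x + 286.2 y = 79831.73
-448.4 x + 779.4 y = 97340.29
Solving the 2×2 system: x ≈ -82.2, y ≈ 77.6 km.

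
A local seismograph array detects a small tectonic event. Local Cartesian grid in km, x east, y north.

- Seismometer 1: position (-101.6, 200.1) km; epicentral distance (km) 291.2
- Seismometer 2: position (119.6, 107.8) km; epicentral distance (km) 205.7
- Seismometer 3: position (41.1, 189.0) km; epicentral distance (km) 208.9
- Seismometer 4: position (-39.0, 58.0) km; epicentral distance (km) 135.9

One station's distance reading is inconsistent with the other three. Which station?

Seismometer 3

Solve using three stations at a time. Using Seismometer 1, Seismometer 2, Seismometer 4 (subtract circle equations pairwise → linear system) gives (x, y) ≈ (12.5, -67.9).
Distances from that point to each station vs reported:
  Seismometer 1: calculated 291.2 vs reported 291.2 → residual 0.0 km
  Seismometer 2: calculated 205.8 vs reported 205.7 → residual 0.1 km
  Seismometer 3: calculated 258.5 vs reported 208.9 → residual 49.6 km
  Seismometer 4: calculated 136.0 vs reported 135.9 → residual 0.1 km
Seismometer 1, Seismometer 2, Seismometer 4 are mutually consistent (residuals ≈ 0); Seismometer 3 is off by 49.6 km.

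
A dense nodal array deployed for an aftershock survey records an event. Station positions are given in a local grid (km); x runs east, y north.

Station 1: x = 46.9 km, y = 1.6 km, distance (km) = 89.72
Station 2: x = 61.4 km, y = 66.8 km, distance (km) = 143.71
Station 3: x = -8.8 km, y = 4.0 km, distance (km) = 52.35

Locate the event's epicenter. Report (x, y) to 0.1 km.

Circle about each station: (x − 46.9)² + (y − 1.6)² = 89.72²; (x − 61.4)² + (y − 66.8)² = 143.71²; (x + 8.8)² + (y − 4.0)² = 52.35².
Subtracting the Station 1 equation from the Station 2 and Station 3 equations removes the quadratic terms:
29.0 x + 130.4 y = -6572.86
-111.4 x + 4.8 y = 3200.43
Solving the 2×2 system: x ≈ -30.6, y ≈ -43.6 km.

-30.6 km east, -43.6 km north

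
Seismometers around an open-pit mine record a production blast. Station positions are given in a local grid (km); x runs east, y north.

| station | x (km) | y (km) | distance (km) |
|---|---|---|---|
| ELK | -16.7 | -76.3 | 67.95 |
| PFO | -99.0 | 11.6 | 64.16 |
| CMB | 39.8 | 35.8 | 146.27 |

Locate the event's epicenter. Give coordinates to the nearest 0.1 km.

Circle about each station: (x + 16.7)² + (y + 76.3)² = 67.95²; (x + 99.0)² + (y − 11.6)² = 64.16²; (x − 39.8)² + (y − 35.8)² = 146.27².
Subtracting the ELK equation from the PFO and CMB equations removes the quadratic terms:
-164.6 x + 175.8 y = 4335.68
113.0 x + 224.2 y = -20012.61
Solving the 2×2 system: x ≈ -79.1, y ≈ -49.4 km.
Check against ELK (with the unrounded x, y): √((x + 16.7)²+(y + 76.3)²) = 67.95 ≈ 67.95 km. ✓

(-79.1, -49.4)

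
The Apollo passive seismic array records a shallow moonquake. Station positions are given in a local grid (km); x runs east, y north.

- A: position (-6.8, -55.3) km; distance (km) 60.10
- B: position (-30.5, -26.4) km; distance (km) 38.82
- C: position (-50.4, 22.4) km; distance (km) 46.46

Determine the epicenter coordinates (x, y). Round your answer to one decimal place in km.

Circle about each station: (x + 6.8)² + (y + 55.3)² = 60.10²; (x + 30.5)² + (y + 26.4)² = 38.82²; (x + 50.4)² + (y − 22.4)² = 46.46².
Subtracting the A equation from the B and C equations removes the quadratic terms:
-47.4 x + 57.8 y = 627.90
-87.2 x + 155.4 y = 1391.07
Solving the 2×2 system: x ≈ -7.4, y ≈ 4.8 km.

(-7.4, 4.8)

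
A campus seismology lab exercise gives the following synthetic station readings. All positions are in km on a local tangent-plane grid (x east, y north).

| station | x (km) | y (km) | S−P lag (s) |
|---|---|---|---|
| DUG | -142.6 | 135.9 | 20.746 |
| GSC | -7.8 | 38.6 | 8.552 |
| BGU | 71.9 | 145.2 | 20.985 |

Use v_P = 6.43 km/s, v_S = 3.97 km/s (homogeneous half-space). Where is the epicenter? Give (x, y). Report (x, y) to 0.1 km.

Distance from S−P lag: d = Δt · v_P v_S / (v_P − v_S) = Δt · (6.43·3.97)/(6.43−3.97) ≈ 10.3769·Δt.
So d_DUG = 215.28, d_GSC = 88.74, d_BGU = 217.76 km.
Circle about each station: (x + 142.6)² + (y − 135.9)² = 215.28²; (x + 7.8)² + (y − 38.6)² = 88.74²; (x − 71.9)² + (y − 145.2)² = 217.76².
Subtracting pairs of circle equations eliminates x²+y² and gives linear equations (the radical axes):
269.6 x − 194.6 y = 1217.92
429.0 x + 18.6 y = -13624.86
Solving the 2×2 system: x ≈ -29.7, y ≈ -47.4 km.
Check against DUG (with the unrounded x, y): √((x + 142.6)²+(y − 135.9)²) = 215.29 ≈ 215.28 km. ✓

-29.7 km east, -47.4 km north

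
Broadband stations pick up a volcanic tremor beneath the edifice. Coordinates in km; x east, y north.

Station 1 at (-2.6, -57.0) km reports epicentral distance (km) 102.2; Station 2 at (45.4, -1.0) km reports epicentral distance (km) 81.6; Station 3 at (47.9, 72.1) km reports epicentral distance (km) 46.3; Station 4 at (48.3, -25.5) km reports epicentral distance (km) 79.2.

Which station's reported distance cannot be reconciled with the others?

Station 2

Solve using three stations at a time. Using Station 1, Station 3, Station 4 (subtract circle equations pairwise → linear system) gives (x, y) ≈ (10.9, 44.3).
Distances from that point to each station vs reported:
  Station 1: calculated 102.2 vs reported 102.2 → residual 0.0 km
  Station 2: calculated 56.9 vs reported 81.6 → residual 24.7 km
  Station 3: calculated 46.3 vs reported 46.3 → residual 0.0 km
  Station 4: calculated 79.2 vs reported 79.2 → residual 0.0 km
Station 1, Station 3, Station 4 are mutually consistent (residuals ≈ 0); Station 2 is off by 24.7 km.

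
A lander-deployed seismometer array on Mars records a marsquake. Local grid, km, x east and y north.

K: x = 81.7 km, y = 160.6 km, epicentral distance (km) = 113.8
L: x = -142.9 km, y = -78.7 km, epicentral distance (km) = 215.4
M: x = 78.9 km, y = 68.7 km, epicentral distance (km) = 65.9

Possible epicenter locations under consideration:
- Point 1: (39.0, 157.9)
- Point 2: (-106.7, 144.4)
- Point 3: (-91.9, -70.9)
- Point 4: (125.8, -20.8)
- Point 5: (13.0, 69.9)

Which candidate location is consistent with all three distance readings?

For each candidate, compare |candidate − station| to the reported distance:
Point 1: residuals K 71.0, L 83.0, M 31.8 → max 83.0 km
Point 2: residuals K 75.3, L 10.6, M 134.5 → max 134.5 km
Point 3: residuals K 175.6, L 163.8, M 154.7 → max 175.6 km
Point 4: residuals K 72.9, L 59.5, M 35.1 → max 72.9 km
Point 5: residuals K 0.0, L 0.0, M 0.0 → max 0.0 km
Only Point 5 has all residuals ≈ 0.

Point 5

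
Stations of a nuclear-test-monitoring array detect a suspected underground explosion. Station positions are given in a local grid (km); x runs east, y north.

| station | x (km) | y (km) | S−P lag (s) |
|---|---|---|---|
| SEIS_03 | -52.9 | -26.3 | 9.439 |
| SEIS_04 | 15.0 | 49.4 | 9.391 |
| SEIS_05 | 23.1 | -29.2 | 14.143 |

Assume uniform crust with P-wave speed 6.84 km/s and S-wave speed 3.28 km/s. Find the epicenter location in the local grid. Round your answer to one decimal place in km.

Distance from S−P lag: d = Δt · v_P v_S / (v_P − v_S) = Δt · (6.84·3.28)/(6.84−3.28) ≈ 6.3020·Δt.
So d_SEIS_03 = 59.48, d_SEIS_04 = 59.18, d_SEIS_05 = 89.13 km.
Circle about each station: (x + 52.9)² + (y + 26.3)² = 59.48²; (x − 15.0)² + (y − 49.4)² = 59.18²; (x − 23.1)² + (y + 29.2)² = 89.13².
Subtracting pairs of circle equations eliminates x²+y² and gives linear equations (the radical axes):
135.8 x + 151.4 y = -789.14
152.0 x − 5.8 y = -6510.14
Solving the 2×2 system: x ≈ -41.6, y ≈ 32.1 km.

-41.6 km east, 32.1 km north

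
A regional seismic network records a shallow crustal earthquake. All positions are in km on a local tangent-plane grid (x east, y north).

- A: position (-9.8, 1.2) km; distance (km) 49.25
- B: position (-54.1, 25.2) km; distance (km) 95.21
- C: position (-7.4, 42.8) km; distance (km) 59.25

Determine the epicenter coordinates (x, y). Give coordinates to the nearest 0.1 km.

(39.2, 6.2)

Circle about each station: (x + 9.8)² + (y − 1.2)² = 49.25²; (x + 54.1)² + (y − 25.2)² = 95.21²; (x + 7.4)² + (y − 42.8)² = 59.25².
Subtracting the A equation from the B and C equations removes the quadratic terms:
-88.6 x + 48.0 y = -3175.01
4.8 x + 83.2 y = 704.12
Solving the 2×2 system: x ≈ 39.2, y ≈ 6.2 km.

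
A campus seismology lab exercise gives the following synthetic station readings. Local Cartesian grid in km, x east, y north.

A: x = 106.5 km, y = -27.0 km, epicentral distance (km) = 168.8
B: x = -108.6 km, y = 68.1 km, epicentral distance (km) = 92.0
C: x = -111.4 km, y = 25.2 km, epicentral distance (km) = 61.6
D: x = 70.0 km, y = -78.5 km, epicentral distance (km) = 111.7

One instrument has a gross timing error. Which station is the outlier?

Solve using three stations at a time. Using A, B, C (subtract circle equations pairwise → linear system) gives (x, y) ≈ (-61.5, -10.9).
Distances from that point to each station vs reported:
  A: calculated 168.8 vs reported 168.8 → residual 0.0 km
  B: calculated 92.0 vs reported 92.0 → residual 0.0 km
  C: calculated 61.6 vs reported 61.6 → residual 0.0 km
  D: calculated 147.9 vs reported 111.7 → residual 36.2 km
A, B, C are mutually consistent (residuals ≈ 0); D is off by 36.2 km.

D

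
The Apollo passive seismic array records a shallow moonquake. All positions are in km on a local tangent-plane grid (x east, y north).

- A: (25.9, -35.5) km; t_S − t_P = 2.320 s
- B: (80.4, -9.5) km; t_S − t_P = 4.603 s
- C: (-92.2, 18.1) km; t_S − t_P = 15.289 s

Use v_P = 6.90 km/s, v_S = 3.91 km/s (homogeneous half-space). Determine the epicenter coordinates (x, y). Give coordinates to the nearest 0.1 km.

Distance from S−P lag: d = Δt · v_P v_S / (v_P − v_S) = Δt · (6.90·3.91)/(6.90−3.91) ≈ 9.0231·Δt.
So d_A = 20.93, d_B = 41.53, d_C = 137.95 km.
Circle about each station: (x − 25.9)² + (y + 35.5)² = 20.93²; (x − 80.4)² + (y + 9.5)² = 41.53²; (x + 92.2)² + (y − 18.1)² = 137.95².
Subtracting the A equation from the B and C equations removes the quadratic terms:
109.0 x + 52.0 y = 3336.67
-236.2 x + 107.2 y = -11694.75
Solving the 2×2 system: x ≈ 40.3, y ≈ -20.3 km.

(40.3, -20.3)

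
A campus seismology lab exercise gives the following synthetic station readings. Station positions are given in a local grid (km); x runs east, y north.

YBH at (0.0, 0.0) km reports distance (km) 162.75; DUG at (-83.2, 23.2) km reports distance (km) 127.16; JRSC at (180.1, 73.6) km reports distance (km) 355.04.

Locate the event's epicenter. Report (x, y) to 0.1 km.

Circle about each station: x² + y² = 162.75²; (x + 83.2)² + (y − 23.2)² = 127.16²; (x − 180.1)² + (y − 73.6)² = 355.04².
Subtracting pairs of circle equations eliminates x²+y² and gives linear equations (the radical axes):
-166.4 x + 46.4 y = 17778.38
360.2 x + 147.2 y = -61712.87
Solving the 2×2 system: x ≈ -133.0, y ≈ -93.8 km.

x ≈ -133.0 km, y ≈ -93.8 km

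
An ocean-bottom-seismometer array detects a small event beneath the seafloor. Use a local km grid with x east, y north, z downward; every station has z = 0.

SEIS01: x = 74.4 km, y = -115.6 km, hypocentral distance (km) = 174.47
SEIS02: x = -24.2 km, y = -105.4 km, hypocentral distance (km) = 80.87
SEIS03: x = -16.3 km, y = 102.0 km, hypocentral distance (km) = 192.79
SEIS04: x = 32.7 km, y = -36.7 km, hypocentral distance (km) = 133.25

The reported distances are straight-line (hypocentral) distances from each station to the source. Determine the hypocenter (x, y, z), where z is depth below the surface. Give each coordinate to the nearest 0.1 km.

Each station gives a sphere (x−x_i)² + (y−y_i)² + z² = d_i² (stations at z=0).
Subtracting the SEIS01 sphere from SEIS02 and SEIS03: z² cancels, leaving linear equations in x and y:
-197.2 x + 20.4 y = 16695.90
-181.4 x + 435.2 y = -14957.23
Solving: x ≈ -92.196, y ≈ -72.798 km (keep extra digits for the depth step; rounded: -92.2, -72.8).
Then from the SEIS01 sphere: z² = 174.47² − (x − 74.4)² − (y + 115.6)² with x = -92.196, y = -72.798, so z ≈ 29.215 ≈ 29.2 km.

(-92.2, -72.8, 29.2)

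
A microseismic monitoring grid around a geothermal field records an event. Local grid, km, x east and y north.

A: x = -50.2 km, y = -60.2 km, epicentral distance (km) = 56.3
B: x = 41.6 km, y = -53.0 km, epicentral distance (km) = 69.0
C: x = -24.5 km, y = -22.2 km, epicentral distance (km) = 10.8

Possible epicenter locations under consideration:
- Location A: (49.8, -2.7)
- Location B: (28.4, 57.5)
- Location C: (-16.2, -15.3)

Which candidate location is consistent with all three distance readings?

For each candidate, compare |candidate − station| to the reported distance:
Location A: residuals A 59.1, B 18.0, C 66.0 → max 66.0 km
Location B: residuals A 85.2, B 42.3, C 84.9 → max 85.2 km
Location C: residuals A 0.0, B 0.0, C 0.0 → max 0.0 km
Only Location C has all residuals ≈ 0.

Location C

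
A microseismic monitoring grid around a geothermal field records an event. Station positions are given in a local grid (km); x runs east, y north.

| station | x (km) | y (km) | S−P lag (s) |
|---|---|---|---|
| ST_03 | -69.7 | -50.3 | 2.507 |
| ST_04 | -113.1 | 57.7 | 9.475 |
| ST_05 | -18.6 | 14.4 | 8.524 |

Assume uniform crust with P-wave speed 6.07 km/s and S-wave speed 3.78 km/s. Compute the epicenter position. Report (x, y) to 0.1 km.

-88.9 km east, -34.1 km north

Distance from S−P lag: d = Δt · v_P v_S / (v_P − v_S) = Δt · (6.07·3.78)/(6.07−3.78) ≈ 10.0195·Δt.
So d_ST_03 = 25.12, d_ST_04 = 94.93, d_ST_05 = 85.41 km.
Circle about each station: (x + 69.7)² + (y + 50.3)² = 25.12²; (x + 113.1)² + (y − 57.7)² = 94.93²; (x + 18.6)² + (y − 14.4)² = 85.41².
Subtracting pairs of circle equations eliminates x²+y² and gives linear equations (the radical axes):
-86.8 x + 216.0 y = 352.03
102.2 x + 129.4 y = -13498.71
Solving the 2×2 system: x ≈ -88.9, y ≈ -34.1 km.
Check against ST_03 (with the unrounded x, y): √((x + 69.7)²+(y + 50.3)²) = 25.13 ≈ 25.12 km. ✓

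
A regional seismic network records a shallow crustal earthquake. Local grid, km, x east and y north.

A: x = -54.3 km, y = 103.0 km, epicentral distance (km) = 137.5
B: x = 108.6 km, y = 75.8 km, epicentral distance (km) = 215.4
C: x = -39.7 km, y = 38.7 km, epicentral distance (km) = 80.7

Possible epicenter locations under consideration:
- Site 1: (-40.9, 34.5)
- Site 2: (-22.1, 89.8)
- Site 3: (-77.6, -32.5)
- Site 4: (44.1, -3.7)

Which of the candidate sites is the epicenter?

Site 3

For each candidate, compare |candidate − station| to the reported distance:
Site 1: residuals A 67.7, B 60.3, C 76.3 → max 76.3 km
Site 2: residuals A 102.7, B 84.0, C 26.7 → max 102.7 km
Site 3: residuals A 0.0, B 0.0, C 0.0 → max 0.0 km
Site 4: residuals A 7.6, B 113.0, C 13.2 → max 113.0 km
Only Site 3 has all residuals ≈ 0.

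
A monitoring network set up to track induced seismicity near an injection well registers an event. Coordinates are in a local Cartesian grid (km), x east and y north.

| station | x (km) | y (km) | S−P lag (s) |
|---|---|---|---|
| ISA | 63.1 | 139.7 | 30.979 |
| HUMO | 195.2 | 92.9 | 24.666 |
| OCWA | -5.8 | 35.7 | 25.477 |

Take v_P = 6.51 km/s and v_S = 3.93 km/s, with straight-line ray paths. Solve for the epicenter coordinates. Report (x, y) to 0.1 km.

Distance from S−P lag: d = Δt · v_P v_S / (v_P − v_S) = Δt · (6.51·3.93)/(6.51−3.93) ≈ 9.9164·Δt.
So d_ISA = 307.20, d_HUMO = 244.60, d_OCWA = 252.64 km.
Circle about each station: (x − 63.1)² + (y − 139.7)² = 307.20²; (x − 195.2)² + (y − 92.9)² = 244.60²; (x + 5.8)² + (y − 35.7)² = 252.64².
Subtracting the ISA equation from the HUMO and OCWA equations removes the quadratic terms:
264.2 x − 93.6 y = 57778.43
-137.8 x − 208.0 y = 8355.30
Solving the 2×2 system: x ≈ 165.6, y ≈ -149.9 km.

x ≈ 165.6 km, y ≈ -149.9 km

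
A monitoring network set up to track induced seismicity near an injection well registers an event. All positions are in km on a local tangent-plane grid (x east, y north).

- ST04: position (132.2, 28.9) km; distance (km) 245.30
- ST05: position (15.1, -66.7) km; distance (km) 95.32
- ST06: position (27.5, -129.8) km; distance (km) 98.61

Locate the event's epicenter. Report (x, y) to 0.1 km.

x ≈ -69.3 km, y ≈ -111.0 km

Circle about each station: (x − 132.2)² + (y − 28.9)² = 245.30²; (x − 15.1)² + (y + 66.7)² = 95.32²; (x − 27.5)² + (y + 129.8)² = 98.61².
Subtracting pairs of circle equations eliminates x²+y² and gives linear equations (the radical axes):
-234.2 x − 191.2 y = 37451.04
-209.4 x − 317.4 y = 49740.40
Solving the 2×2 system: x ≈ -69.3, y ≈ -111.0 km.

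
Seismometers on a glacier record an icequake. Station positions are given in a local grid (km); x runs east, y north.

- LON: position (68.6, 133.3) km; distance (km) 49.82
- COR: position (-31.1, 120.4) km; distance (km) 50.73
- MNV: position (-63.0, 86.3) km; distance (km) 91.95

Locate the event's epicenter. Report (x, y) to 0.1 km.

Circle about each station: (x − 68.6)² + (y − 133.3)² = 49.82²; (x + 31.1)² + (y − 120.4)² = 50.73²; (x + 63.0)² + (y − 86.3)² = 91.95².
Subtracting pairs of circle equations eliminates x²+y² and gives linear equations (the radical axes):
-199.4 x − 25.8 y = -7102.98
-263.2 x − 94.0 y = -17030.93
Solving the 2×2 system: x ≈ 19.1, y ≈ 127.7 km.

x ≈ 19.1 km, y ≈ 127.7 km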